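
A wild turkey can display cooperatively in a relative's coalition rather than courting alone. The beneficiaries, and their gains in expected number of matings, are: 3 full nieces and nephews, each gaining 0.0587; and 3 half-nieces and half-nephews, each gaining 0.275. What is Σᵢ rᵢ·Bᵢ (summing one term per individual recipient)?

0.14715

r to a full niece or nephew = 0.25 (full aunt/uncle↔niece/nephew: two paths of length 3 through the shared grandparent pair: r = 2·(1/2)^3 = 1/4).
r to a half-niece or half-nephew = 1/8 (half-aunt/uncle↔niece/nephew: one path of length 3: r = (1/2)^3 = 1/8).
Summing one r·B term per recipient: 3·0.25·0.0587 + 3·0.125·0.275 = 0.14715.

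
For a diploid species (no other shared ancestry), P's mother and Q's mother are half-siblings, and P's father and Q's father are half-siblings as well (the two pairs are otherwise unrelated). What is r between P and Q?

0.125

Wright's path rule: contributions from independent ancestry routes add.
P and Q are related in two ways: half first cousins through their mothers (r = 1/16) and half first cousins through their fathers (r = 1/16).
r = 1/16 + 1/16 = 1/8 = 0.125.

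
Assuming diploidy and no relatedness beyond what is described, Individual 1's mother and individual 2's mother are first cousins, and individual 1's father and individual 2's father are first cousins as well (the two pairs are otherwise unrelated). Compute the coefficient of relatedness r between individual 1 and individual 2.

With two independent routes of shared ancestry, r is the sum of the two contributions.
Individual 1 and individual 2 are related in two ways: second cousins through their mothers (r = 1/32) and second cousins through their fathers (r = 1/32).
r = 1/32 + 1/32 = 1/16 = 0.0625.

0.0625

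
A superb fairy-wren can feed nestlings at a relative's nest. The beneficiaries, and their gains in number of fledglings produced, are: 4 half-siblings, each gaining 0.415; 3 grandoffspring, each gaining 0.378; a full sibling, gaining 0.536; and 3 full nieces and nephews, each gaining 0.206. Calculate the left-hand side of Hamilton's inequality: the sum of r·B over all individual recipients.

1.121

r to a half-sibling = 1/4 (half-sibs share one parent — one path of length 2: r = (1/2)^2 = 1/4).
r to a grandoffspring = 0.25 (two parent–offspring links: r = (1/2)^2 = 1/4).
r to a full sibling = 1/2 (full sibs share both parents — two paths of length 2: r = 2·(1/2)^2 = 1/2).
r to a full niece or nephew = 1/4 (full aunt/uncle↔niece/nephew: two paths of length 3 through the shared grandparent pair: r = 2·(1/2)^3 = 1/4).
Summing one r·B term per recipient: 4·0.25·0.415 + 3·0.25·0.378 + 1·0.5·0.536 + 3·0.25·0.206 = 1.121.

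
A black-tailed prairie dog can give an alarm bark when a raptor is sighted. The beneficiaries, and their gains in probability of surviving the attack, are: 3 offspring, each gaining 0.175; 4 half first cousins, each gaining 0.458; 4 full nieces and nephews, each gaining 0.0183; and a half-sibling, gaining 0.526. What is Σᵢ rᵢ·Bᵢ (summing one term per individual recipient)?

r to an offspring = 1/2 (one parent–offspring link: r = (1/2)^1 = 1/2).
r to a half first cousin = 0.0625 (half first cousins share one grandparent — one path of length 4: r = (1/2)^4 = 1/16).
r to a full niece or nephew = 1/4 (full aunt/uncle↔niece/nephew: two paths of length 3 through the shared grandparent pair: r = 2·(1/2)^3 = 1/4).
r to a half-sibling = 0.25 (half-sibs share one parent — one path of length 2: r = (1/2)^2 = 1/4).
Summing one r·B term per recipient: 3·0.5·0.175 + 4·0.0625·0.458 + 4·0.25·0.0183 + 1·0.25·0.526 = 0.5268.

0.5268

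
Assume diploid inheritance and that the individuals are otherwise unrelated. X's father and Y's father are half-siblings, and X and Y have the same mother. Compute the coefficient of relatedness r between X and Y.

0.3125

With two independent routes of shared ancestry, r is the sum of the two contributions.
X and Y are related in two ways: half first cousins through their fathers (r = 1/16) and half-sibs through their shared mother (r = 1/4).
r = 1/16 + 1/4 = 5/16 = 0.3125.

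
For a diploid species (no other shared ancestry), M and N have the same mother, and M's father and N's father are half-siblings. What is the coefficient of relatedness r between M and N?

0.3125

With two independent routes of shared ancestry, r is the sum of the two contributions.
M and N are related in two ways: half-sibs through their shared mother (r = 1/4) and half first cousins through their fathers (r = 1/16).
r = 1/4 + 1/16 = 0.3125.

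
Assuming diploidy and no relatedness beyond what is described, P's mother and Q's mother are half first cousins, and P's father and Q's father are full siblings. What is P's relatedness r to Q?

0.140625

With two independent routes of shared ancestry, r is the sum of the two contributions.
P and Q are related in two ways: half second cousins through their mothers (r = 1/64) and first cousins through their fathers (r = 1/8).
r = 1/64 + 1/8 = 0.140625.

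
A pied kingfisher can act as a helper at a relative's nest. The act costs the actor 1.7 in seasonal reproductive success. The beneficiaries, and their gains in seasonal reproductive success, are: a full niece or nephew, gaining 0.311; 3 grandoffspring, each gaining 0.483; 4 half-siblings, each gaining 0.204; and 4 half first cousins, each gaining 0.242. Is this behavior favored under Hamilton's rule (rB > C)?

Hamilton's rule: the trait is favored when the sum of r·B over every recipient exceeds the actor's cost C.
r to a full niece or nephew = 0.25 (full aunt/uncle↔niece/nephew: two paths of length 3 through the shared grandparent pair: r = 2·(1/2)^3 = 1/4).
r to a grandoffspring = 1/4 (two parent–offspring links: r = (1/2)^2 = 1/4).
r to a half-sibling = 1/4 (half-sibs share one parent — one path of length 2: r = (1/2)^2 = 1/4).
r to a half first cousin = 0.0625 (half first cousins share one grandparent — one path of length 4: r = (1/2)^4 = 1/16).
Summing one r·B term per recipient: 1·0.25·0.311 + 3·0.25·0.483 + 4·0.25·0.204 + 4·0.0625·0.242 = 0.7045.
0.7045 < 1.7: the indirect benefit is less than the cost.

No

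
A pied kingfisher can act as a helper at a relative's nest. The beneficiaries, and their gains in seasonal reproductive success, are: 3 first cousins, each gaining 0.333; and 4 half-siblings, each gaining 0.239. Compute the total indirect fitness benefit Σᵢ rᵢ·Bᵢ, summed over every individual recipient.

r to a first cousin = 0.125 (first cousins share one grandparent pair — two paths of length 4: r = 2·(1/2)^4 = 1/8).
r to a half-sibling = 0.25 (half-sibs share one parent — one path of length 2: r = (1/2)^2 = 1/4).
Summing one r·B term per recipient: 3·0.125·0.333 + 4·0.25·0.239 = 0.363875.

0.363875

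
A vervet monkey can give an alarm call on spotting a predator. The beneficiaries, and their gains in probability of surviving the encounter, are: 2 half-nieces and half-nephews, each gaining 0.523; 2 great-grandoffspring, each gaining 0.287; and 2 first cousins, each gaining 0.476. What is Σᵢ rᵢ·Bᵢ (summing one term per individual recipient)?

0.3215

r to a half-niece or half-nephew = 1/8 (half-aunt/uncle↔niece/nephew: one path of length 3: r = (1/2)^3 = 1/8).
r to a great-grandoffspring = 1/8 (three parent–offspring links: r = (1/2)^3 = 1/8).
r to a first cousin = 1/8 (first cousins share one grandparent pair — two paths of length 4: r = 2·(1/2)^4 = 1/8).
Summing one r·B term per recipient: 2·0.125·0.523 + 2·0.125·0.287 + 2·0.125·0.476 = 0.3215.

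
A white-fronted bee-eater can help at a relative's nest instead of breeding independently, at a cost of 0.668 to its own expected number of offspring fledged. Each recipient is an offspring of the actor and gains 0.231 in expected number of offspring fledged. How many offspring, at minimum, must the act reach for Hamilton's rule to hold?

r to an offspring = 1/2 (one parent–offspring link: r = (1/2)^1 = 1/2).
Hamilton's rule: n·r·B > C  ⇒  n > C/(r·B) = 0.668/(0.5·0.231) = 5.784.
The smallest integer exceeding 5.784 is 6.

6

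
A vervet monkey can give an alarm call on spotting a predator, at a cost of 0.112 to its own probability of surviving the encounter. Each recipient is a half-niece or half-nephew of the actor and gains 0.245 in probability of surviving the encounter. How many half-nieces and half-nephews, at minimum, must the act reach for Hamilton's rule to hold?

r to a half-niece or half-nephew = 0.125 (half-aunt/uncle↔niece/nephew: one path of length 3: r = (1/2)^3 = 1/8).
Hamilton's rule: n·r·B > C  ⇒  n > C/(r·B) = 0.112/(0.125·0.245) = 3.657.
The smallest integer exceeding 3.657 is 4.

4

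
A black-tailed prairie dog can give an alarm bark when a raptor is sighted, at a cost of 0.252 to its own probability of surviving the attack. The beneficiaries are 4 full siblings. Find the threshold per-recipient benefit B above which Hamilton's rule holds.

0.126

r to a full sibling = 0.5 (full sibs share both parents — two paths of length 2: r = 2·(1/2)^2 = 1/2).
Hamilton's rule with n recipients of equal r: n·r·B > C, so B > C/(n·r) = 0.252/(4·0.5) = 0.126.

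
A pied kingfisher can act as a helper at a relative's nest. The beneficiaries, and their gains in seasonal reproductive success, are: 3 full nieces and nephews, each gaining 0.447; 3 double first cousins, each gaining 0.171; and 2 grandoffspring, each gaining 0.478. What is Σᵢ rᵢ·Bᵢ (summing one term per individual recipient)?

0.7025

r to a full niece or nephew = 1/4 (full aunt/uncle↔niece/nephew: two paths of length 3 through the shared grandparent pair: r = 2·(1/2)^3 = 1/4).
r to a double first cousin = 1/4 (double first cousins share both grandparent pairs — four paths of length 4: r = 4·(1/2)^4 = 1/4).
r to a grandoffspring = 1/4 (two parent–offspring links: r = (1/2)^2 = 1/4).
Summing one r·B term per recipient: 3·0.25·0.447 + 3·0.25·0.171 + 2·0.25·0.478 = 0.7025.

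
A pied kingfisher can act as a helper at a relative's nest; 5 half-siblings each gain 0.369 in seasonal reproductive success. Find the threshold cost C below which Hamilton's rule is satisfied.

0.46125

r to a half-sibling = 0.25 (half-sibs share one parent — one path of length 2: r = (1/2)^2 = 1/4).
Hamilton's rule: n·r·B > C, so the trait is favored while C < n·r·B = 5·0.25·0.369 = 0.46125.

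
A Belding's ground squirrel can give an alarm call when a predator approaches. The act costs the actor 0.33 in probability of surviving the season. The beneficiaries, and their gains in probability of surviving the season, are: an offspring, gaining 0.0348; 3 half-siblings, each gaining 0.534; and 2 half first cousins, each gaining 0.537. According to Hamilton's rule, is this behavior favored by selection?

Hamilton's rule: the trait is favored when the sum of r·B over every recipient exceeds the actor's cost C.
r to an offspring = 0.5 (one parent–offspring link: r = (1/2)^1 = 1/2).
r to a half-sibling = 1/4 (half-sibs share one parent — one path of length 2: r = (1/2)^2 = 1/4).
r to a half first cousin = 1/16 (half first cousins share one grandparent — one path of length 4: r = (1/2)^4 = 1/16).
Summing one r·B term per recipient: 1·0.5·0.0348 + 3·0.25·0.534 + 2·0.0625·0.537 = 0.485025.
0.485025 > 0.33: the indirect benefit exceeds the cost.

Yes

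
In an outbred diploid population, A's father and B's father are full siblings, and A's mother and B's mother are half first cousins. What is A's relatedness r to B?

Relatedness sums over independent paths through distinct common ancestors.
A and B are related in two ways: first cousins through their fathers (r = 1/8) and half second cousins through their mothers (r = 1/64).
r = 1/8 + 1/64 = 9/64 = 0.140625.

0.140625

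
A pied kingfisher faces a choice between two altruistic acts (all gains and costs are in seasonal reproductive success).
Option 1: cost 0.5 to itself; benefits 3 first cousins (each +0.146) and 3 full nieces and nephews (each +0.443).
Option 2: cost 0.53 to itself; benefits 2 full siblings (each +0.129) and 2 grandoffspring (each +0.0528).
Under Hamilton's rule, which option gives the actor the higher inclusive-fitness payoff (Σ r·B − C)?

Option 1

Option 1: r to a first cousin = 0.125.
Option 1: r to a full niece or nephew = 0.25.
Option 1: Σ r·B − C = (3·0.125·0.146 + 3·0.25·0.443) − 0.5 = -0.113.
Option 2: r to a full sibling = 0.5.
Option 2: r to a grandoffspring = 0.25.
Option 2: Σ r·B − C = (2·0.5·0.129 + 2·0.25·0.0528) − 0.53 = -0.3746.
Option 1 has the higher net inclusive-fitness payoff.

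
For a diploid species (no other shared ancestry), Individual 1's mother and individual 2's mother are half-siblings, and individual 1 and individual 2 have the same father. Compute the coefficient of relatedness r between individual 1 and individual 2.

With two independent routes of shared ancestry, r is the sum of the two contributions.
Individual 1 and individual 2 are related in two ways: half first cousins through their mothers (r = 1/16) and half-sibs through their shared father (r = 1/4).
r = 1/16 + 1/4 = 5/16 = 0.3125.

0.3125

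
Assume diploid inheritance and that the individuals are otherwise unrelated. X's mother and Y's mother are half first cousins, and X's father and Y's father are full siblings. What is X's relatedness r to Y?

0.140625

Independent pedigree routes through distinct common ancestors add.
X and Y are related in two ways: half second cousins through their mothers (r = 1/64) and first cousins through their fathers (r = 1/8).
r = 1/64 + 1/8 = 0.140625.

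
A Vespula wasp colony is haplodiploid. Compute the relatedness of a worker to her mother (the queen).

One meiotic link between diploid queen and diploid daughter: r = 1/2.

0.5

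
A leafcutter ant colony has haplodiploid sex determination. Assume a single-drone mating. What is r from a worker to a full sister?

Haplodiploid full sisters inherit their father's entire haploid genome identically (contributing 1/2) and on average half of their mother's contribution (1/2 · 1/2 = 1/4); r = 1/2 + 1/4 = 3/4.

0.75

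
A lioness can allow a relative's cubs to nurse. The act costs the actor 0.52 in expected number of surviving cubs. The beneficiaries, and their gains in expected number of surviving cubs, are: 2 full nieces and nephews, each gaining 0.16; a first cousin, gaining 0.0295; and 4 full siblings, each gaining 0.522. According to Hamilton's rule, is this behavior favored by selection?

Yes

Hamilton's rule: the trait is favored when the sum of r·B over every recipient exceeds the actor's cost C.
r to a full niece or nephew = 0.25 (full aunt/uncle↔niece/nephew: two paths of length 3 through the shared grandparent pair: r = 2·(1/2)^3 = 1/4).
r to a first cousin = 1/8 (first cousins share one grandparent pair — two paths of length 4: r = 2·(1/2)^4 = 1/8).
r to a full sibling = 0.5 (full sibs share both parents — two paths of length 2: r = 2·(1/2)^2 = 1/2).
Summing one r·B term per recipient: 2·0.25·0.16 + 1·0.125·0.0295 + 4·0.5·0.522 = 1.1276875.
1.1276875 > 0.52: the indirect benefit exceeds the cost.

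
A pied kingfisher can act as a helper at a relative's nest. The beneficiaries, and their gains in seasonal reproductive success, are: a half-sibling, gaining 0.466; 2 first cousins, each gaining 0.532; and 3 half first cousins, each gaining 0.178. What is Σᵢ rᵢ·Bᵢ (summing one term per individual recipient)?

r to a half-sibling = 0.25 (half-sibs share one parent — one path of length 2: r = (1/2)^2 = 1/4).
r to a first cousin = 1/8 (first cousins share one grandparent pair — two paths of length 4: r = 2·(1/2)^4 = 1/8).
r to a half first cousin = 0.0625 (half first cousins share one grandparent — one path of length 4: r = (1/2)^4 = 1/16).
Summing one r·B term per recipient: 1·0.25·0.466 + 2·0.125·0.532 + 3·0.0625·0.178 = 0.282875.

0.282875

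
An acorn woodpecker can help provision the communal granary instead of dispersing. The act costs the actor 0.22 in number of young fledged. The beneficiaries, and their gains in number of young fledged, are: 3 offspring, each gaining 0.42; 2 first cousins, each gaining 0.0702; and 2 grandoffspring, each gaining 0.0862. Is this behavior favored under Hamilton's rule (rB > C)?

Hamilton's rule: the trait is favored when the sum of r·B over every recipient exceeds the actor's cost C.
r to an offspring = 1/2 (one parent–offspring link: r = (1/2)^1 = 1/2).
r to a first cousin = 0.125 (first cousins share one grandparent pair — two paths of length 4: r = 2·(1/2)^4 = 1/8).
r to a grandoffspring = 1/4 (two parent–offspring links: r = (1/2)^2 = 1/4).
Summing one r·B term per recipient: 3·0.5·0.42 + 2·0.125·0.0702 + 2·0.25·0.0862 = 0.69065.
0.69065 > 0.22: the indirect benefit exceeds the cost.

Yes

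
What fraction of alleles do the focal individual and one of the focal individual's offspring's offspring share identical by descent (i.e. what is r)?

Each parent–offspring link contributes a factor of 1/2, and independent paths through distinct common ancestors add.
Two parent–offspring links: r = (1/2)^2 = 1/4.

0.25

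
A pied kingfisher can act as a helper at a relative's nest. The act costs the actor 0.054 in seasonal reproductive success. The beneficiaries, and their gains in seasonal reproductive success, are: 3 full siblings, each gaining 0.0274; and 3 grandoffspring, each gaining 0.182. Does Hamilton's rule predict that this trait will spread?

Yes

Hamilton's rule: the trait is favored when the sum of r·B over every recipient exceeds the actor's cost C.
r to a full sibling = 0.5 (full sibs share both parents — two paths of length 2: r = 2·(1/2)^2 = 1/2).
r to a grandoffspring = 1/4 (two parent–offspring links: r = (1/2)^2 = 1/4).
Summing one r·B term per recipient: 3·0.5·0.0274 + 3·0.25·0.182 = 0.1776.
0.1776 > 0.054: the indirect benefit exceeds the cost.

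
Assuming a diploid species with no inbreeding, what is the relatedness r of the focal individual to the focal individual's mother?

0.5

Each parent–offspring link contributes a factor of 1/2, and independent paths through distinct common ancestors add.
One parent–offspring link: r = (1/2)^1 = 1/2.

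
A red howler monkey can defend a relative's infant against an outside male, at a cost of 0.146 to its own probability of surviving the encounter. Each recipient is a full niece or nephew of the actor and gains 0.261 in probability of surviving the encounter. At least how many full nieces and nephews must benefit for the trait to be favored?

r to a full niece or nephew = 0.25 (full aunt/uncle↔niece/nephew: two paths of length 3 through the shared grandparent pair: r = 2·(1/2)^3 = 1/4).
Hamilton's rule: n·r·B > C  ⇒  n > C/(r·B) = 0.146/(0.25·0.261) = 2.238.
The smallest integer exceeding 2.238 is 3.

3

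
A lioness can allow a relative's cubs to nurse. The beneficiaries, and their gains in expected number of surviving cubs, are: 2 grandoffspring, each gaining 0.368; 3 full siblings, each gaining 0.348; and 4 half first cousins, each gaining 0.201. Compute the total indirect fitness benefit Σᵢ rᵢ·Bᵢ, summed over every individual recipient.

r to a grandoffspring = 1/4 (two parent–offspring links: r = (1/2)^2 = 1/4).
r to a full sibling = 0.5 (full sibs share both parents — two paths of length 2: r = 2·(1/2)^2 = 1/2).
r to a half first cousin = 1/16 (half first cousins share one grandparent — one path of length 4: r = (1/2)^4 = 1/16).
Summing one r·B term per recipient: 2·0.25·0.368 + 3·0.5·0.348 + 4·0.0625·0.201 = 0.75625.

0.75625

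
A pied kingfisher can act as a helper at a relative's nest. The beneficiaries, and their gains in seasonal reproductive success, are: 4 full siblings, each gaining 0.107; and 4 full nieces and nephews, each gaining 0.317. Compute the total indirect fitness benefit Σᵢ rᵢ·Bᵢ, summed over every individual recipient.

0.531

r to a full sibling = 0.5 (full sibs share both parents — two paths of length 2: r = 2·(1/2)^2 = 1/2).
r to a full niece or nephew = 1/4 (full aunt/uncle↔niece/nephew: two paths of length 3 through the shared grandparent pair: r = 2·(1/2)^3 = 1/4).
Summing one r·B term per recipient: 4·0.5·0.107 + 4·0.25·0.317 = 0.531.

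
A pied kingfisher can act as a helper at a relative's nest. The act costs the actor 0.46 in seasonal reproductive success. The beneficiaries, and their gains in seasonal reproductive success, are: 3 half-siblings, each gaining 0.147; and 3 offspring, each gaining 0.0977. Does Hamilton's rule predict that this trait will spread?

No

Hamilton's rule: the trait is favored when the sum of r·B over every recipient exceeds the actor's cost C.
r to a half-sibling = 1/4 (half-sibs share one parent — one path of length 2: r = (1/2)^2 = 1/4).
r to an offspring = 1/2 (one parent–offspring link: r = (1/2)^1 = 1/2).
Summing one r·B term per recipient: 3·0.25·0.147 + 3·0.5·0.0977 = 0.2568.
0.2568 < 0.46: the indirect benefit is less than the cost.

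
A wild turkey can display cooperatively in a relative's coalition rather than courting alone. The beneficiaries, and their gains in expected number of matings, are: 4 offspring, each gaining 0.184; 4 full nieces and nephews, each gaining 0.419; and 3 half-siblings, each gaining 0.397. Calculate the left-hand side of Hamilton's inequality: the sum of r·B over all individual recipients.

r to an offspring = 0.5 (one parent–offspring link: r = (1/2)^1 = 1/2).
r to a full niece or nephew = 0.25 (full aunt/uncle↔niece/nephew: two paths of length 3 through the shared grandparent pair: r = 2·(1/2)^3 = 1/4).
r to a half-sibling = 0.25 (half-sibs share one parent — one path of length 2: r = (1/2)^2 = 1/4).
Summing one r·B term per recipient: 4·0.5·0.184 + 4·0.25·0.419 + 3·0.25·0.397 = 1.08475.

1.08475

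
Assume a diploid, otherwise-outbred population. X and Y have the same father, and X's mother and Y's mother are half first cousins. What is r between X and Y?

0.265625

Relatedness sums over independent paths through distinct common ancestors.
X and Y are related in two ways: half-sibs through their shared father (r = 1/4) and half second cousins through their mothers (r = 1/64).
r = 1/4 + 1/64 = 17/64 = 0.265625.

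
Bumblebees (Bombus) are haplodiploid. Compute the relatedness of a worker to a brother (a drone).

0.25

Her haploid brother carries none of their father's genes and a random half of their mother's genome; that half matches the maternal half of her own genome with probability 1/2: r = 1/2 · 1/2 = 1/4.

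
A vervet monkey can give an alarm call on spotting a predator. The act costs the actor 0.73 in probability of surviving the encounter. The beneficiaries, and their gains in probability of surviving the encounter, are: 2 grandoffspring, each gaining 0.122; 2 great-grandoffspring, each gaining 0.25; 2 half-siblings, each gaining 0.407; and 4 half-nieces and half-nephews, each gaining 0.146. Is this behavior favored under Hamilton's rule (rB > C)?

No

Hamilton's rule: the trait is favored when the sum of r·B over every recipient exceeds the actor's cost C.
r to a grandoffspring = 1/4 (two parent–offspring links: r = (1/2)^2 = 1/4).
r to a great-grandoffspring = 1/8 (three parent–offspring links: r = (1/2)^3 = 1/8).
r to a half-sibling = 0.25 (half-sibs share one parent — one path of length 2: r = (1/2)^2 = 1/4).
r to a half-niece or half-nephew = 0.125 (half-aunt/uncle↔niece/nephew: one path of length 3: r = (1/2)^3 = 1/8).
Summing one r·B term per recipient: 2·0.25·0.122 + 2·0.125·0.25 + 2·0.25·0.407 + 4·0.125·0.146 = 0.4.
0.4 < 0.73: the indirect benefit is less than the cost.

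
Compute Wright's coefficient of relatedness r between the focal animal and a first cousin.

Each parent–offspring link contributes a factor of 1/2, and independent paths through distinct common ancestors add.
First cousins share one grandparent pair — two paths of length 4: r = 2·(1/2)^4 = 1/8.

0.125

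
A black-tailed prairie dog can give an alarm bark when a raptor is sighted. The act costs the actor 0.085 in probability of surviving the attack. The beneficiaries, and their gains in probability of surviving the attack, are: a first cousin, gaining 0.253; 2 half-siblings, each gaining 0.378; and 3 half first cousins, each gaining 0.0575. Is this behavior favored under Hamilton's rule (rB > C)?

Yes

Hamilton's rule: the trait is favored when the sum of r·B over every recipient exceeds the actor's cost C.
r to a first cousin = 0.125 (first cousins share one grandparent pair — two paths of length 4: r = 2·(1/2)^4 = 1/8).
r to a half-sibling = 1/4 (half-sibs share one parent — one path of length 2: r = (1/2)^2 = 1/4).
r to a half first cousin = 0.0625 (half first cousins share one grandparent — one path of length 4: r = (1/2)^4 = 1/16).
Summing one r·B term per recipient: 1·0.125·0.253 + 2·0.25·0.378 + 3·0.0625·0.0575 = 0.23140625.
0.23140625 > 0.085: the indirect benefit exceeds the cost.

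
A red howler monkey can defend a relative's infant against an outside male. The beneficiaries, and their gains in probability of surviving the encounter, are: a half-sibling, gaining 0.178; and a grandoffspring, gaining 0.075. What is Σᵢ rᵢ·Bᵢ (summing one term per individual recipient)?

0.06325

r to a half-sibling = 1/4 (half-sibs share one parent — one path of length 2: r = (1/2)^2 = 1/4).
r to a grandoffspring = 0.25 (two parent–offspring links: r = (1/2)^2 = 1/4).
Summing one r·B term per recipient: 1·0.25·0.178 + 1·0.25·0.075 = 0.06325.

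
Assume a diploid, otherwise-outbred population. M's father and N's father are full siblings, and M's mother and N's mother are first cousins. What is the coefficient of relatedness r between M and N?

Independent pedigree routes through distinct common ancestors add.
M and N are related in two ways: first cousins through their fathers (r = 1/8) and second cousins through their mothers (r = 1/32).
r = 1/8 + 1/32 = 0.15625.

0.15625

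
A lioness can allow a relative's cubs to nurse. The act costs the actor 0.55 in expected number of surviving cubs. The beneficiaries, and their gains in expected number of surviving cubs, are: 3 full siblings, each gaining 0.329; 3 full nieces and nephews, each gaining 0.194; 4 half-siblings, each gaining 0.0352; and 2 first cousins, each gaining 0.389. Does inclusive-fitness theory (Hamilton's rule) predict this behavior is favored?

Yes

Hamilton's rule: the trait is favored when the sum of r·B over every recipient exceeds the actor's cost C.
r to a full sibling = 0.5 (full sibs share both parents — two paths of length 2: r = 2·(1/2)^2 = 1/2).
r to a full niece or nephew = 0.25 (full aunt/uncle↔niece/nephew: two paths of length 3 through the shared grandparent pair: r = 2·(1/2)^3 = 1/4).
r to a half-sibling = 0.25 (half-sibs share one parent — one path of length 2: r = (1/2)^2 = 1/4).
r to a first cousin = 0.125 (first cousins share one grandparent pair — two paths of length 4: r = 2·(1/2)^4 = 1/8).
Summing one r·B term per recipient: 3·0.5·0.329 + 3·0.25·0.194 + 4·0.25·0.0352 + 2·0.125·0.389 = 0.77145.
0.77145 > 0.55: the indirect benefit exceeds the cost.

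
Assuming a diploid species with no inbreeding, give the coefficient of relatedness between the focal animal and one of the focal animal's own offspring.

Each parent–offspring link contributes a factor of 1/2, and independent paths through distinct common ancestors add.
One parent–offspring link: r = (1/2)^1 = 1/2.

0.5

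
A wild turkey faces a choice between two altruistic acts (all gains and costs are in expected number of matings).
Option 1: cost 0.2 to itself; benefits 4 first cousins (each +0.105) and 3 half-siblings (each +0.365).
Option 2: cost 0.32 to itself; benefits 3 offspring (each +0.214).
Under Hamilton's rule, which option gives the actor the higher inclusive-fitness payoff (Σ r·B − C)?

Option 1

Option 1: r to a first cousin = 0.125.
Option 1: r to a half-sibling = 0.25.
Option 1: Σ r·B − C = (4·0.125·0.105 + 3·0.25·0.365) − 0.2 = 0.12625.
Option 2: r to an offspring = 0.5.
Option 2: Σ r·B − C = (3·0.5·0.214) − 0.32 = 0.001.
Option 1 has the higher net inclusive-fitness payoff.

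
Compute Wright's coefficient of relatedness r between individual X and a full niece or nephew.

Full aunt/uncle↔niece/nephew: two paths of length 3 through the shared grandparent pair: r = 2·(1/2)^3 = 1/4.

0.25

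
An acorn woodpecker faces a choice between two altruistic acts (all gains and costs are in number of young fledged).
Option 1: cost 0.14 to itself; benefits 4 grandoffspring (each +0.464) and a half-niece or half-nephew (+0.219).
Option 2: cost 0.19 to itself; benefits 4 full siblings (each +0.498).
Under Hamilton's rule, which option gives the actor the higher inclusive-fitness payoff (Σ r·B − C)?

Option 1: r to a grandoffspring = 0.25.
Option 1: r to a half-niece or half-nephew = 0.125.
Option 1: Σ r·B − C = (4·0.25·0.464 + 1·0.125·0.219) − 0.14 = 0.351375.
Option 2: r to a full sibling = 0.5.
Option 2: Σ r·B − C = (4·0.5·0.498) − 0.19 = 0.806.
Option 2 has the higher net inclusive-fitness payoff.

Option 2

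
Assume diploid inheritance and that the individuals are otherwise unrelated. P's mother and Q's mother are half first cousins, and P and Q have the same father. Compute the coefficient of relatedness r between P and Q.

0.265625

Wright's path rule: contributions from independent ancestry routes add.
P and Q are related in two ways: half second cousins through their mothers (r = 1/64) and half-sibs through their shared father (r = 1/4).
r = 1/64 + 1/4 = 0.265625.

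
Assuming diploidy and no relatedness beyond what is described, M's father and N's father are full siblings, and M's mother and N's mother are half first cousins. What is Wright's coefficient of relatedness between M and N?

0.140625

Relatedness sums over independent paths through distinct common ancestors.
M and N are related in two ways: first cousins through their fathers (r = 1/8) and half second cousins through their mothers (r = 1/64).
r = 1/8 + 1/64 = 9/64 = 0.140625.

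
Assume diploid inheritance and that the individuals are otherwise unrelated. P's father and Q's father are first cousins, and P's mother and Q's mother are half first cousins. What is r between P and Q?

With two independent routes of shared ancestry, r is the sum of the two contributions.
P and Q are related in two ways: second cousins through their fathers (r = 1/32) and half second cousins through their mothers (r = 1/64).
r = 1/32 + 1/64 = 3/64 = 0.046875.

0.046875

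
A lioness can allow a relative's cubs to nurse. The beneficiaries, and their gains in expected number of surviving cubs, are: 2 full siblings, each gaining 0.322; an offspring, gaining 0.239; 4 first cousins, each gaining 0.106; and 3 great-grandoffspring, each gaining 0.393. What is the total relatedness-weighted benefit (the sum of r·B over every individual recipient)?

0.641875

r to a full sibling = 0.5 (full sibs share both parents — two paths of length 2: r = 2·(1/2)^2 = 1/2).
r to an offspring = 1/2 (one parent–offspring link: r = (1/2)^1 = 1/2).
r to a first cousin = 0.125 (first cousins share one grandparent pair — two paths of length 4: r = 2·(1/2)^4 = 1/8).
r to a great-grandoffspring = 1/8 (three parent–offspring links: r = (1/2)^3 = 1/8).
Summing one r·B term per recipient: 2·0.5·0.322 + 1·0.5·0.239 + 4·0.125·0.106 + 3·0.125·0.393 = 0.641875.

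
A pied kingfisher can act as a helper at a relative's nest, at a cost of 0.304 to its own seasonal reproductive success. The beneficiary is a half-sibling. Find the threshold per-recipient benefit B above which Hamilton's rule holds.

r to a half-sibling = 1/4 (half-sibs share one parent — one path of length 2: r = (1/2)^2 = 1/4).
Hamilton's rule with n recipients of equal r: n·r·B > C, so B > C/(n·r) = 0.304/(1·0.25) = 1.216.

1.216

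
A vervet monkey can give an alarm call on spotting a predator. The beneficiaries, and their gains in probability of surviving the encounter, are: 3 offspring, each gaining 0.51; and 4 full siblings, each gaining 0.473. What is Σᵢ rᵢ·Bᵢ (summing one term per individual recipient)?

1.711

r to an offspring = 0.5 (one parent–offspring link: r = (1/2)^1 = 1/2).
r to a full sibling = 1/2 (full sibs share both parents — two paths of length 2: r = 2·(1/2)^2 = 1/2).
Summing one r·B term per recipient: 3·0.5·0.51 + 4·0.5·0.473 = 1.711.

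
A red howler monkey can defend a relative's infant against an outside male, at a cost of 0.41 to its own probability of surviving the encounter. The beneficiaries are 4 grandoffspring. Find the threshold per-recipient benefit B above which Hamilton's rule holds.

0.41

r to a grandoffspring = 0.25 (two parent–offspring links: r = (1/2)^2 = 1/4).
Hamilton's rule with n recipients of equal r: n·r·B > C, so B > C/(n·r) = 0.41/(4·0.25) = 0.41.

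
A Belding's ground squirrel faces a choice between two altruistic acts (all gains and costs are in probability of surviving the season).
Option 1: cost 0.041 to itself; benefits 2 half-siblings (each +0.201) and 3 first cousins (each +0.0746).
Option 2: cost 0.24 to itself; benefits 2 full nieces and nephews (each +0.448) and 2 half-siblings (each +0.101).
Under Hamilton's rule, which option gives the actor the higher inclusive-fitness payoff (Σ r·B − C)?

Option 1

Option 1: r to a half-sibling = 0.25.
Option 1: r to a first cousin = 0.125.
Option 1: Σ r·B − C = (2·0.25·0.201 + 3·0.125·0.0746) − 0.041 = 0.087475.
Option 2: r to a full niece or nephew = 0.25.
Option 2: r to a half-sibling = 0.25.
Option 2: Σ r·B − C = (2·0.25·0.448 + 2·0.25·0.101) − 0.24 = 0.0345.
Option 1 has the higher net inclusive-fitness payoff.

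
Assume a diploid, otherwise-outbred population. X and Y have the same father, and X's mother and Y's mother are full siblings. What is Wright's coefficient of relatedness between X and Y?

Relatedness sums over independent paths through distinct common ancestors.
X and Y are related in two ways: half-sibs through their shared father (r = 1/4) and first cousins through their mothers (r = 1/8).
r = 1/4 + 1/8 = 3/8 = 0.375.

0.375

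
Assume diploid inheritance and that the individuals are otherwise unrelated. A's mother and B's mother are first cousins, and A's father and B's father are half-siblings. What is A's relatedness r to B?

Independent pedigree routes through distinct common ancestors add.
A and B are related in two ways: second cousins through their mothers (r = 1/32) and half first cousins through their fathers (r = 1/16).
r = 1/32 + 1/16 = 0.09375.

0.09375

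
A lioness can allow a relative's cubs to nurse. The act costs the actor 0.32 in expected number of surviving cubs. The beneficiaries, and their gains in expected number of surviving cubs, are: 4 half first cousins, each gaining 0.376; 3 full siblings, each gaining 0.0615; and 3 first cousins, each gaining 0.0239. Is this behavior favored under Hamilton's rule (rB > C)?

Hamilton's rule: the trait is favored when the sum of r·B over every recipient exceeds the actor's cost C.
r to a half first cousin = 0.0625 (half first cousins share one grandparent — one path of length 4: r = (1/2)^4 = 1/16).
r to a full sibling = 1/2 (full sibs share both parents — two paths of length 2: r = 2·(1/2)^2 = 1/2).
r to a first cousin = 1/8 (first cousins share one grandparent pair — two paths of length 4: r = 2·(1/2)^4 = 1/8).
Summing one r·B term per recipient: 4·0.0625·0.376 + 3·0.5·0.0615 + 3·0.125·0.0239 = 0.1952125.
0.1952125 < 0.32: the indirect benefit is less than the cost.

No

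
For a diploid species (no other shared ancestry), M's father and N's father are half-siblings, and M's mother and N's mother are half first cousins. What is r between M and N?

With two independent routes of shared ancestry, r is the sum of the two contributions.
M and N are related in two ways: half first cousins through their fathers (r = 1/16) and half second cousins through their mothers (r = 1/64).
r = 1/16 + 1/64 = 5/64 = 0.078125.

0.078125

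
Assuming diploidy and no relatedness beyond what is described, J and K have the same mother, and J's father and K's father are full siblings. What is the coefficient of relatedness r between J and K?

0.375

Wright's path rule: contributions from independent ancestry routes add.
J and K are related in two ways: half-sibs through their shared mother (r = 1/4) and first cousins through their fathers (r = 1/8).
r = 1/4 + 1/8 = 3/8 = 0.375.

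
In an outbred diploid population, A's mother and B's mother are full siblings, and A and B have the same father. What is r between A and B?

Independent pedigree routes through distinct common ancestors add.
A and B are related in two ways: first cousins through their mothers (r = 1/8) and half-sibs through their shared father (r = 1/4).
r = 1/8 + 1/4 = 0.375.

0.375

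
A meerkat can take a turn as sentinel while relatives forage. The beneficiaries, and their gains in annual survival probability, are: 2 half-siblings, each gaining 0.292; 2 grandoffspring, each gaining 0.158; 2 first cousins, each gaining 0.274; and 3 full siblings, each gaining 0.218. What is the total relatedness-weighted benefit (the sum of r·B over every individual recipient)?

r to a half-sibling = 0.25 (half-sibs share one parent — one path of length 2: r = (1/2)^2 = 1/4).
r to a grandoffspring = 1/4 (two parent–offspring links: r = (1/2)^2 = 1/4).
r to a first cousin = 0.125 (first cousins share one grandparent pair — two paths of length 4: r = 2·(1/2)^4 = 1/8).
r to a full sibling = 1/2 (full sibs share both parents — two paths of length 2: r = 2·(1/2)^2 = 1/2).
Summing one r·B term per recipient: 2·0.25·0.292 + 2·0.25·0.158 + 2·0.125·0.274 + 3·0.5·0.218 = 0.6205.

0.6205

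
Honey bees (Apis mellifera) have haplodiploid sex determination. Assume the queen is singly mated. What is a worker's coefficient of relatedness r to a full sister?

Haplodiploid full sisters inherit their father's entire haploid genome identically (contributing 1/2) and on average half of their mother's contribution (1/2 · 1/2 = 1/4); r = 1/2 + 1/4 = 3/4.

0.75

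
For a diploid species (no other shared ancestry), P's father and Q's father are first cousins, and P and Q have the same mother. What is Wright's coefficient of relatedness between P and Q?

0.28125

Independent pedigree routes through distinct common ancestors add.
P and Q are related in two ways: second cousins through their fathers (r = 1/32) and half-sibs through their shared mother (r = 1/4).
r = 1/32 + 1/4 = 0.28125.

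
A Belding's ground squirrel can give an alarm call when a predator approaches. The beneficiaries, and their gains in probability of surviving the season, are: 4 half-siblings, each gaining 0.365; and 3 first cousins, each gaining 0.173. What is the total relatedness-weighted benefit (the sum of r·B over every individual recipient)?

0.429875

r to a half-sibling = 0.25 (half-sibs share one parent — one path of length 2: r = (1/2)^2 = 1/4).
r to a first cousin = 1/8 (first cousins share one grandparent pair — two paths of length 4: r = 2·(1/2)^4 = 1/8).
Summing one r·B term per recipient: 4·0.25·0.365 + 3·0.125·0.173 = 0.429875.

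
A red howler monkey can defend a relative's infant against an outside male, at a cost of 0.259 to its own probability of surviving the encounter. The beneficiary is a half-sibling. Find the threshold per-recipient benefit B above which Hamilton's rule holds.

r to a half-sibling = 1/4 (half-sibs share one parent — one path of length 2: r = (1/2)^2 = 1/4).
Hamilton's rule with n recipients of equal r: n·r·B > C, so B > C/(n·r) = 0.259/(1·0.25) = 1.036.

1.036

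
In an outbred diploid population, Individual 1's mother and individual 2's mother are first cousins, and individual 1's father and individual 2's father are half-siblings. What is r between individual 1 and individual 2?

Independent pedigree routes through distinct common ancestors add.
Individual 1 and individual 2 are related in two ways: second cousins through their mothers (r = 1/32) and half first cousins through their fathers (r = 1/16).
r = 1/32 + 1/16 = 0.09375.

0.09375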